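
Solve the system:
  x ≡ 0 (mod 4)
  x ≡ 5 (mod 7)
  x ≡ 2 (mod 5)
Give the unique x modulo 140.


Moduli 4, 7, 5 are pairwise coprime; by CRT there is a unique solution modulo M = 4 · 7 · 5 = 140.
Solve pairwise, accumulating the modulus:
  Start with x ≡ 0 (mod 4).
  Combine with x ≡ 5 (mod 7): since gcd(4, 7) = 1, we get a unique residue mod 28.
    Write x = 0 + 4·t and substitute into x ≡ 5 (mod 7): 4·t ≡ 5 − 0 = 5 (mod 7).
    The inverse of 4 mod 7 is 2 (since 4·2 = 8 = 1·7 + 1), so t ≡ 2·5 = 10 ≡ 3 (mod 7).
    Then x = 0 + 4·3 = 12, valid modulo lcm(4, 7) = 28: x ≡ 12 (mod 28).
  Combine with x ≡ 2 (mod 5): since gcd(28, 5) = 1, we get a unique residue mod 140.
    Write x = 12 + 28·t and substitute into x ≡ 2 (mod 5): 28·t ≡ 2 − 12 = -10 (mod 5).
    Reduce coefficients mod 5: 3·t ≡ 0 (mod 5).
    The inverse of 3 mod 5 is 2 (since 3·2 = 6 = 1·5 + 1), so t ≡ 2·0 = 0 ≡ 0 (mod 5).
    Then x = 12 + 28·0 = 12, valid modulo lcm(28, 5) = 140: x ≡ 12 (mod 140).
Verify: 12 mod 4 = 0 ✓, 12 mod 7 = 5 ✓, 12 mod 5 = 2 ✓.

x ≡ 12 (mod 140).


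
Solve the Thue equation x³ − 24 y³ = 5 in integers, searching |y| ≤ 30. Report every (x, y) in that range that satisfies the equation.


The equation is x³ - 24y³ = 5. For fixed y, x³ = 24·y³ + 5, so a solution requires the RHS to be a perfect cube.
Strategy: iterate y from -30 to 30, compute RHS = 24·y³ + 5, and check whether it is a (positive or negative) perfect cube.
Check small values of y:
  y = 0: RHS = 5 is not a perfect cube.
  y = 1: RHS = 29 is not a perfect cube.
  y = -1: RHS = -19 is not a perfect cube.
  y = 2: RHS = 197 is not a perfect cube.
  y = -2: RHS = -187 is not a perfect cube.
  y = 3: RHS = 653 is not a perfect cube.
  y = -3: RHS = -643 is not a perfect cube.
Continuing the search up to |y| = 30 finds no solutions either.
No (x, y) in the scanned range satisfies the equation.

No integer solutions with |y| ≤ 30.


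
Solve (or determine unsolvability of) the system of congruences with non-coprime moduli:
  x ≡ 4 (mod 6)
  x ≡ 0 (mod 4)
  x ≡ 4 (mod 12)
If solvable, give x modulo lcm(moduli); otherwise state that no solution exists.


Moduli 6, 4, 12 are not pairwise coprime, so CRT works modulo lcm(m_i) when all pairwise compatibility conditions hold.
Pairwise compatibility: gcd(m_i, m_j) must divide a_i - a_j for every pair.
Merge one congruence at a time:
  Start: x ≡ 4 (mod 6).
  Combine with x ≡ 0 (mod 4): gcd(6, 4) = 2; 0 - 4 = -4, which IS divisible by 2, so compatible.
    Write x = 4 + 6·t and substitute into x ≡ 0 (mod 4): 6·t ≡ 0 − 4 = -4 (mod 4).
    Divide the congruence (and modulus) by g = 2: 3·t ≡ -2 (mod 2).
    Reduce coefficients mod 2: 1·t ≡ 0 (mod 2).
    So t ≡ 0 (mod 2).
    Then x = 4 + 6·0 = 4, valid modulo lcm(6, 4) = 12: x ≡ 4 (mod 12).
  Combine with x ≡ 4 (mod 12): gcd(12, 12) = 12; 4 - 4 = 0, which IS divisible by 12, so compatible.
    Write x = 4 + 12·t and substitute into x ≡ 4 (mod 12): 12·t ≡ 4 − 4 = 0 (mod 12).
    Divide the congruence (and modulus) by g = 12: 1·t ≡ 0 (mod 1).
    Modulo 1 every t works; take t = 0.
    Then x = 4 + 12·0 = 4, valid modulo lcm(12, 12) = 12: x ≡ 4 (mod 12).
Verify: 4 mod 6 = 4, 4 mod 4 = 0, 4 mod 12 = 4.

x ≡ 4 (mod 12).


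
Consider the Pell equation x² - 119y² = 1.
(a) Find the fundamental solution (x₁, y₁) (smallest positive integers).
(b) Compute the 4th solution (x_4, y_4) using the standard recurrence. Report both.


Step 1: Find the fundamental solution (x₁, y₁) of x² - 119y² = 1.
  Expand √119 as a continued fraction. a₀ = ⌊√119⌋ = 10; iterate m_{k+1} = d_k·a_k − m_k, d_{k+1} = (119 − m_{k+1}²)/d_k, a_{k+1} = ⌊(a₀ + m_{k+1})/d_{k+1}⌋ (starting m₀ = 0, d₀ = 1), with convergents p_k = a_k·p_{k-1} + p_{k-2}, q_k = a_k·q_{k-1} + q_{k-2} (p₋₁ = 1, q₋₁ = 0):
  k = 0: a₀ = 10; p₀/q₀ = 10/1; p₀² − 119·q₀² = 100 − 119 = -19.
  k = 1: m = 10, d = 19, a = ⌊(10 + 10)/19⌋ = 1; p/q = (1·10 + 1)/(1·1 + 0) = 11/1; p² − 119·q² = 121 − 119 = 2.
  k = 2: m = 9, d = 2, a = ⌊(10 + 9)/2⌋ = 9; p/q = (9·11 + 10)/(9·1 + 1) = 109/10; p² − 119·q² = 11881 − 11900 = -19.
  k = 3: m = 9, d = 19, a = ⌊(10 + 9)/19⌋ = 1; p/q = (1·109 + 11)/(1·10 + 1) = 120/11; p² − 119·q² = 14400 − 14399 = 1.
  The first convergent with p² − 119·q² = 1 gives the fundamental solution (x₁, y₁) = (120, 11).
Step 2: Apply the recurrence (x_{n+1}, y_{n+1}) = (x₁x_n + 119y₁y_n, x₁y_n + y₁x_n) repeatedly.
  From (x_1, y_1) = (120, 11): x_2 = 120·120 + 119·11·11 = 28799; y_2 = 120·11 + 11·120 = 2640.
  From (x_2, y_2) = (28799, 2640): x_3 = 120·28799 + 119·11·2640 = 6911640; y_3 = 120·2640 + 11·28799 = 633589.
  From (x_3, y_3) = (6911640, 633589): x_4 = 120·6911640 + 119·11·633589 = 1658764801; y_4 = 120·633589 + 11·6911640 = 152058720.
Step 3: Verify x_4² - 119·y_4² = 2751500665036569601 - 2751500665036569600 = 1 (should be 1). ✓

(x_1, y_1) = (120, 11); (x_4, y_4) = (1658764801, 152058720).


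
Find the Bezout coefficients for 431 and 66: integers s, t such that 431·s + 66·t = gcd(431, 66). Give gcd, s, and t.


Euclidean algorithm on (431, 66) — divide until remainder is 0:
  431 = 6 · 66 + 35
  66 = 1 · 35 + 31
  35 = 1 · 31 + 4
  31 = 7 · 4 + 3
  4 = 1 · 3 + 1
  3 = 3 · 1 + 0
gcd(431, 66) = 1.
Track Bezout coefficients alongside the remainders: start with r₀ = 431 = a·1 + b·0 (s = 1, t = 0) and r₁ = 66 = a·0 + b·1 (s = 0, t = 1); each new remainder r_{k+1} = r_{k-1} − q_k·r_k inherits s_{k+1} = s_{k-1} − q_k·s_k, t_{k+1} = t_{k-1} − q_k·t_k, so r_k = a·s_k + b·t_k at every step:
  q = 6: r = 35, s = 1 − 6·0 = 1, t = 0 − 6·1 = -6  (check: 431·1 + 66·(-6) = 35)
  q = 1: r = 31, s = 0 − 1·1 = -1, t = 1 − 1·(-6) = 7  (check: 431·(-1) + 66·7 = 31)
  q = 1: r = 4, s = 1 − 1·(-1) = 2, t = -6 − 1·7 = -13  (check: 431·2 + 66·(-13) = 4)
  q = 7: r = 3, s = -1 − 7·2 = -15, t = 7 − 7·(-13) = 98  (check: 431·(-15) + 66·98 = 3)
  q = 1: r = 1, s = 2 − 1·(-15) = 17, t = -13 − 1·98 = -111  (check: 431·17 + 66·(-111) = 1)
The row with r = 1 (the gcd) gives the Bezout coefficients s = 17, t = -111.
Result: 431 · (17) + 66 · (-111) = 1.

gcd(431, 66) = 1; s = 17, t = -111 (check: 431·17 + 66·(-111) = 1).


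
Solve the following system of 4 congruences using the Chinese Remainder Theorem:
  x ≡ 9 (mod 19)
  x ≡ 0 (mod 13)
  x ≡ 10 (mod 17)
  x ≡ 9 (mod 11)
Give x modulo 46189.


Product of moduli M = 19 · 13 · 17 · 11 = 46189.
Merge one congruence at a time:
  Start: x ≡ 9 (mod 19).
  Combine with x ≡ 0 (mod 13); new modulus lcm = 247.
    Write x = 9 + 19·t and substitute into x ≡ 0 (mod 13): 19·t ≡ 0 − 9 = -9 (mod 13).
    Reduce coefficients mod 13: 6·t ≡ 4 (mod 13).
    The inverse of 6 mod 13 is 11 (since 6·11 = 66 = 5·13 + 1), so t ≡ 11·4 = 44 ≡ 5 (mod 13).
    Then x = 9 + 19·5 = 104, valid modulo lcm(19, 13) = 247: x ≡ 104 (mod 247).
  Combine with x ≡ 10 (mod 17); new modulus lcm = 4199.
    Write x = 104 + 247·t and substitute into x ≡ 10 (mod 17): 247·t ≡ 10 − 104 = -94 (mod 17).
    Reduce coefficients mod 17: 9·t ≡ 8 (mod 17).
    The inverse of 9 mod 17 is 2 (since 9·2 = 18 = 1·17 + 1), so t ≡ 2·8 = 16 ≡ 16 (mod 17).
    Then x = 104 + 247·16 = 4056, valid modulo lcm(247, 17) = 4199: x ≡ 4056 (mod 4199).
  Combine with x ≡ 9 (mod 11); new modulus lcm = 46189.
    Write x = 4056 + 4199·t and substitute into x ≡ 9 (mod 11): 4199·t ≡ 9 − 4056 = -4047 (mod 11).
    Reduce coefficients mod 11: 8·t ≡ 1 (mod 11).
    The inverse of 8 mod 11 is 7 (since 8·7 = 56 = 5·11 + 1), so t ≡ 7·1 = 7 ≡ 7 (mod 11).
    Then x = 4056 + 4199·7 = 33449, valid modulo lcm(4199, 11) = 46189: x ≡ 33449 (mod 46189).
Verify against each original: 33449 mod 19 = 9, 33449 mod 13 = 0, 33449 mod 17 = 10, 33449 mod 11 = 9.

x ≡ 33449 (mod 46189).


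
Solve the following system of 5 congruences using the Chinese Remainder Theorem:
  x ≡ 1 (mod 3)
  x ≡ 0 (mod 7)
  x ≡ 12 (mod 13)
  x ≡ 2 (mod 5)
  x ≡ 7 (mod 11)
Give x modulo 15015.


Product of moduli M = 3 · 7 · 13 · 5 · 11 = 15015.
Merge one congruence at a time:
  Start: x ≡ 1 (mod 3).
  Combine with x ≡ 0 (mod 7); new modulus lcm = 21.
    Write x = 1 + 3·t and substitute into x ≡ 0 (mod 7): 3·t ≡ 0 − 1 = -1 (mod 7).
    Reduce coefficients mod 7: 3·t ≡ 6 (mod 7).
    The inverse of 3 mod 7 is 5 (since 3·5 = 15 = 2·7 + 1), so t ≡ 5·6 = 30 ≡ 2 (mod 7).
    Then x = 1 + 3·2 = 7, valid modulo lcm(3, 7) = 21: x ≡ 7 (mod 21).
  Combine with x ≡ 12 (mod 13); new modulus lcm = 273.
    Write x = 7 + 21·t and substitute into x ≡ 12 (mod 13): 21·t ≡ 12 − 7 = 5 (mod 13).
    Reduce coefficients mod 13: 8·t ≡ 5 (mod 13).
    The inverse of 8 mod 13 is 5 (since 8·5 = 40 = 3·13 + 1), so t ≡ 5·5 = 25 ≡ 12 (mod 13).
    Then x = 7 + 21·12 = 259, valid modulo lcm(21, 13) = 273: x ≡ 259 (mod 273).
  Combine with x ≡ 2 (mod 5); new modulus lcm = 1365.
    Write x = 259 + 273·t and substitute into x ≡ 2 (mod 5): 273·t ≡ 2 − 259 = -257 (mod 5).
    Reduce coefficients mod 5: 3·t ≡ 3 (mod 5).
    The inverse of 3 mod 5 is 2 (since 3·2 = 6 = 1·5 + 1), so t ≡ 2·3 = 6 ≡ 1 (mod 5).
    Then x = 259 + 273·1 = 532, valid modulo lcm(273, 5) = 1365: x ≡ 532 (mod 1365).
  Combine with x ≡ 7 (mod 11); new modulus lcm = 15015.
    Write x = 532 + 1365·t and substitute into x ≡ 7 (mod 11): 1365·t ≡ 7 − 532 = -525 (mod 11).
    Reduce coefficients mod 11: 1·t ≡ 3 (mod 11).
    So t ≡ 3 (mod 11).
    Then x = 532 + 1365·3 = 4627, valid modulo lcm(1365, 11) = 15015: x ≡ 4627 (mod 15015).
Verify against each original: 4627 mod 3 = 1, 4627 mod 7 = 0, 4627 mod 13 = 12, 4627 mod 5 = 2, 4627 mod 11 = 7.

x ≡ 4627 (mod 15015).


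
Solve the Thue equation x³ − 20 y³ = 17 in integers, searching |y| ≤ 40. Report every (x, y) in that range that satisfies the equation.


The equation is x³ - 20y³ = 17. For fixed y, x³ = 20·y³ + 17, so a solution requires the RHS to be a perfect cube.
Strategy: iterate y from -40 to 40, compute RHS = 20·y³ + 17, and check whether it is a (positive or negative) perfect cube.
Check small values of y:
  y = 0: RHS = 17 is not a perfect cube.
  y = 1: RHS = 37 is not a perfect cube.
  y = -1: RHS = -3 is not a perfect cube.
  y = 2: RHS = 177 is not a perfect cube.
  y = -2: RHS = -143 is not a perfect cube.
  y = 3: RHS = 557 is not a perfect cube.
  y = -3: RHS = -523 is not a perfect cube.
Continuing the search up to |y| = 40 finds no solutions either.
No (x, y) in the scanned range satisfies the equation.

No integer solutions with |y| ≤ 40.


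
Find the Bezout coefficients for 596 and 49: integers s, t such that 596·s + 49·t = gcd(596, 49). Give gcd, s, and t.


Euclidean algorithm on (596, 49) — divide until remainder is 0:
  596 = 12 · 49 + 8
  49 = 6 · 8 + 1
  8 = 8 · 1 + 0
gcd(596, 49) = 1.
Track Bezout coefficients alongside the remainders: start with r₀ = 596 = a·1 + b·0 (s = 1, t = 0) and r₁ = 49 = a·0 + b·1 (s = 0, t = 1); each new remainder r_{k+1} = r_{k-1} − q_k·r_k inherits s_{k+1} = s_{k-1} − q_k·s_k, t_{k+1} = t_{k-1} − q_k·t_k, so r_k = a·s_k + b·t_k at every step:
  q = 12: r = 8, s = 1 − 12·0 = 1, t = 0 − 12·1 = -12  (check: 596·1 + 49·(-12) = 8)
  q = 6: r = 1, s = 0 − 6·1 = -6, t = 1 − 6·(-12) = 73  (check: 596·(-6) + 49·73 = 1)
The row with r = 1 (the gcd) gives the Bezout coefficients s = -6, t = 73.
Result: 596 · (-6) + 49 · (73) = 1.

gcd(596, 49) = 1; s = -6, t = 73 (check: 596·(-6) + 49·73 = 1).


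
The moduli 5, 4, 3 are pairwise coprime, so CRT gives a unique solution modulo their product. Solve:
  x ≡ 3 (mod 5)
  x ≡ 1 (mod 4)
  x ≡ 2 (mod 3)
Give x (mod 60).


Moduli 5, 4, 3 are pairwise coprime; by CRT there is a unique solution modulo M = 5 · 4 · 3 = 60.
Solve pairwise, accumulating the modulus:
  Start with x ≡ 3 (mod 5).
  Combine with x ≡ 1 (mod 4): since gcd(5, 4) = 1, we get a unique residue mod 20.
    Write x = 3 + 5·t and substitute into x ≡ 1 (mod 4): 5·t ≡ 1 − 3 = -2 (mod 4).
    Reduce coefficients mod 4: 1·t ≡ 2 (mod 4).
    So t ≡ 2 (mod 4).
    Then x = 3 + 5·2 = 13, valid modulo lcm(5, 4) = 20: x ≡ 13 (mod 20).
  Combine with x ≡ 2 (mod 3): since gcd(20, 3) = 1, we get a unique residue mod 60.
    Write x = 13 + 20·t and substitute into x ≡ 2 (mod 3): 20·t ≡ 2 − 13 = -11 (mod 3).
    Reduce coefficients mod 3: 2·t ≡ 1 (mod 3).
    The inverse of 2 mod 3 is 2 (since 2·2 = 4 = 1·3 + 1), so t ≡ 2·1 = 2 ≡ 2 (mod 3).
    Then x = 13 + 20·2 = 53, valid modulo lcm(20, 3) = 60: x ≡ 53 (mod 60).
Verify: 53 mod 5 = 3 ✓, 53 mod 4 = 1 ✓, 53 mod 3 = 2 ✓.

x ≡ 53 (mod 60).


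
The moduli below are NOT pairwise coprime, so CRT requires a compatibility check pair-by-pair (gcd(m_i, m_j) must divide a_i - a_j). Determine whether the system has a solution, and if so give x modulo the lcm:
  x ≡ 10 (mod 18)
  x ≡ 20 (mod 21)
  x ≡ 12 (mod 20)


Moduli 18, 21, 20 are not pairwise coprime, so CRT works modulo lcm(m_i) when all pairwise compatibility conditions hold.
Pairwise compatibility: gcd(m_i, m_j) must divide a_i - a_j for every pair.
Merge one congruence at a time:
  Start: x ≡ 10 (mod 18).
  Combine with x ≡ 20 (mod 21): gcd(18, 21) = 3, and 20 - 10 = 10 is NOT divisible by 3.
    ⇒ system is inconsistent (no integer solution).

No solution (the system is inconsistent).


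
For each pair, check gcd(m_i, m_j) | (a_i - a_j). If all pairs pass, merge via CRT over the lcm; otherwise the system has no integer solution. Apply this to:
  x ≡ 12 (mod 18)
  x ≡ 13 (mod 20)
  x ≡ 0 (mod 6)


Moduli 18, 20, 6 are not pairwise coprime, so CRT works modulo lcm(m_i) when all pairwise compatibility conditions hold.
Pairwise compatibility: gcd(m_i, m_j) must divide a_i - a_j for every pair.
Merge one congruence at a time:
  Start: x ≡ 12 (mod 18).
  Combine with x ≡ 13 (mod 20): gcd(18, 20) = 2, and 13 - 12 = 1 is NOT divisible by 2.
    ⇒ system is inconsistent (no integer solution).

No solution (the system is inconsistent).


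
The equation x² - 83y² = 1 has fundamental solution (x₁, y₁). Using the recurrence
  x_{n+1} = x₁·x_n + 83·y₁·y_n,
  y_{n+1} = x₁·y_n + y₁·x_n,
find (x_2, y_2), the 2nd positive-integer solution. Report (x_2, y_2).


Step 1: Find the fundamental solution (x₁, y₁) of x² - 83y² = 1.
  Expand √83 as a continued fraction. a₀ = ⌊√83⌋ = 9; iterate m_{k+1} = d_k·a_k − m_k, d_{k+1} = (83 − m_{k+1}²)/d_k, a_{k+1} = ⌊(a₀ + m_{k+1})/d_{k+1}⌋ (starting m₀ = 0, d₀ = 1), with convergents p_k = a_k·p_{k-1} + p_{k-2}, q_k = a_k·q_{k-1} + q_{k-2} (p₋₁ = 1, q₋₁ = 0):
  k = 0: a₀ = 9; p₀/q₀ = 9/1; p₀² − 83·q₀² = 81 − 83 = -2.
  k = 1: m = 9, d = 2, a = ⌊(9 + 9)/2⌋ = 9; p/q = (9·9 + 1)/(9·1 + 0) = 82/9; p² − 83·q² = 6724 − 6723 = 1.
  The first convergent with p² − 83·q² = 1 gives the fundamental solution (x₁, y₁) = (82, 9).
Step 2: Apply the recurrence (x_{n+1}, y_{n+1}) = (x₁x_n + 83y₁y_n, x₁y_n + y₁x_n) repeatedly.
  From (x_1, y_1) = (82, 9): x_2 = 82·82 + 83·9·9 = 13447; y_2 = 82·9 + 9·82 = 1476.
Step 3: Verify x_2² - 83·y_2² = 180821809 - 180821808 = 1 (should be 1). ✓

(x_1, y_1) = (82, 9); (x_2, y_2) = (13447, 1476).


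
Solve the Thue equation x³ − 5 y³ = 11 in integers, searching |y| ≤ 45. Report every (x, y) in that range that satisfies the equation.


The equation is x³ - 5y³ = 11. For fixed y, x³ = 5·y³ + 11, so a solution requires the RHS to be a perfect cube.
Strategy: iterate y from -45 to 45, compute RHS = 5·y³ + 11, and check whether it is a (positive or negative) perfect cube.
Check small values of y:
  y = 0: RHS = 11 is not a perfect cube.
  y = 1: RHS = 16 is not a perfect cube.
  y = -1: RHS = 6 is not a perfect cube.
  y = 2: RHS = 51 is not a perfect cube.
  y = -2: RHS = -29 is not a perfect cube.
  y = 3: RHS = 146 is not a perfect cube.
  y = -3: RHS = -124 is not a perfect cube.
Continuing the search up to |y| = 45 finds no solutions either.
No (x, y) in the scanned range satisfies the equation.

No integer solutions with |y| ≤ 45.


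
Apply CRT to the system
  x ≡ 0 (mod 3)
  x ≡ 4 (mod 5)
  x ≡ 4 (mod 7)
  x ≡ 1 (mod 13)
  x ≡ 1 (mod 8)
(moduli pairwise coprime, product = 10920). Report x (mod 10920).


Product of moduli M = 3 · 5 · 7 · 13 · 8 = 10920.
Merge one congruence at a time:
  Start: x ≡ 0 (mod 3).
  Combine with x ≡ 4 (mod 5); new modulus lcm = 15.
    Write x = 0 + 3·t and substitute into x ≡ 4 (mod 5): 3·t ≡ 4 − 0 = 4 (mod 5).
    The inverse of 3 mod 5 is 2 (since 3·2 = 6 = 1·5 + 1), so t ≡ 2·4 = 8 ≡ 3 (mod 5).
    Then x = 0 + 3·3 = 9, valid modulo lcm(3, 5) = 15: x ≡ 9 (mod 15).
  Combine with x ≡ 4 (mod 7); new modulus lcm = 105.
    Write x = 9 + 15·t and substitute into x ≡ 4 (mod 7): 15·t ≡ 4 − 9 = -5 (mod 7).
    Reduce coefficients mod 7: 1·t ≡ 2 (mod 7).
    So t ≡ 2 (mod 7).
    Then x = 9 + 15·2 = 39, valid modulo lcm(15, 7) = 105: x ≡ 39 (mod 105).
  Combine with x ≡ 1 (mod 13); new modulus lcm = 1365.
    Write x = 39 + 105·t and substitute into x ≡ 1 (mod 13): 105·t ≡ 1 − 39 = -38 (mod 13).
    Reduce coefficients mod 13: 1·t ≡ 1 (mod 13).
    So t ≡ 1 (mod 13).
    Then x = 39 + 105·1 = 144, valid modulo lcm(105, 13) = 1365: x ≡ 144 (mod 1365).
  Combine with x ≡ 1 (mod 8); new modulus lcm = 10920.
    Write x = 144 + 1365·t and substitute into x ≡ 1 (mod 8): 1365·t ≡ 1 − 144 = -143 (mod 8).
    Reduce coefficients mod 8: 5·t ≡ 1 (mod 8).
    The inverse of 5 mod 8 is 5 (since 5·5 = 25 = 3·8 + 1), so t ≡ 5·1 = 5 ≡ 5 (mod 8).
    Then x = 144 + 1365·5 = 6969, valid modulo lcm(1365, 8) = 10920: x ≡ 6969 (mod 10920).
Verify against each original: 6969 mod 3 = 0, 6969 mod 5 = 4, 6969 mod 7 = 4, 6969 mod 13 = 1, 6969 mod 8 = 1.

x ≡ 6969 (mod 10920).


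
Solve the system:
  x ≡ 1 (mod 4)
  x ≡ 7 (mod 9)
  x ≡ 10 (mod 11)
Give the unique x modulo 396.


Moduli 4, 9, 11 are pairwise coprime; by CRT there is a unique solution modulo M = 4 · 9 · 11 = 396.
Solve pairwise, accumulating the modulus:
  Start with x ≡ 1 (mod 4).
  Combine with x ≡ 7 (mod 9): since gcd(4, 9) = 1, we get a unique residue mod 36.
    Write x = 1 + 4·t and substitute into x ≡ 7 (mod 9): 4·t ≡ 7 − 1 = 6 (mod 9).
    The inverse of 4 mod 9 is 7 (since 4·7 = 28 = 3·9 + 1), so t ≡ 7·6 = 42 ≡ 6 (mod 9).
    Then x = 1 + 4·6 = 25, valid modulo lcm(4, 9) = 36: x ≡ 25 (mod 36).
  Combine with x ≡ 10 (mod 11): since gcd(36, 11) = 1, we get a unique residue mod 396.
    Write x = 25 + 36·t and substitute into x ≡ 10 (mod 11): 36·t ≡ 10 − 25 = -15 (mod 11).
    Reduce coefficients mod 11: 3·t ≡ 7 (mod 11).
    The inverse of 3 mod 11 is 4 (since 3·4 = 12 = 1·11 + 1), so t ≡ 4·7 = 28 ≡ 6 (mod 11).
    Then x = 25 + 36·6 = 241, valid modulo lcm(36, 11) = 396: x ≡ 241 (mod 396).
Verify: 241 mod 4 = 1 ✓, 241 mod 9 = 7 ✓, 241 mod 11 = 10 ✓.

x ≡ 241 (mod 396).


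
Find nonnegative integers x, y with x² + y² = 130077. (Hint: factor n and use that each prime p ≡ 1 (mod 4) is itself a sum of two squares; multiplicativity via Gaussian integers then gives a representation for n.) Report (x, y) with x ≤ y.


Step 1: Factor n = 130077 = 3^2 · 97 · 149.
Step 2: Check the mod-4 condition on each prime factor: 3 ≡ 3 (mod 4), exponent 2 (must be even); 97 ≡ 1 (mod 4), exponent 1; 149 ≡ 1 (mod 4), exponent 1.
All primes ≡ 3 (mod 4) appear to even exponent (or don't appear), so by the two-squares theorem n IS expressible as a sum of two squares.
Step 3: Build a representation. Group n = k² · m with k = 3 and m = 97 · 149 = 14453 (a product of primes ≡ 1 (mod 4)); a representation of m scales to one of n via (k·x)² + (k·y)² = k²(x² + y²). Each prime p ≡ 1 (mod 4) is itself a sum of two squares; find a² by testing p − a² for a perfect square:
  97: 97 − 1² = 96, 97 − 2² = 93, 97 − 3² = 88, 97 − 4² = 81 = 9² ⇒ 97 = 4² + 9².
  149: 149 − 1² = 148, 149 − 2² = 145, 149 − 3² = 140, 149 − 4² = 133, 149 − 5² = 124, 149 − 6² = 113, 149 − 7² = 100 = 10² ⇒ 149 = 7² + 10².
  Combine using the Brahmagupta–Fibonacci identity (a² + b²)(c² + d²) = (ac − bd)² + (ad + bc)² = (ac + bd)² + (ad − bc)²:
  97 · 149 = 14453: from (4² + 9²)(7² + 10²), take (4·7 − 9·10, 4·10 + 9·7) = (28 − 90, 40 + 63) = (-62, 103); dropping signs (only squares matter) gives (62, 103); check 62² + 103² = 3844 + 10609 = 14453 ✓.
  Scale by k = 3: (3·62, 3·103) = (186, 309).
Step 4: Order so x ≤ y and verify: 186² + 309² = 34596 + 95481 = 130077 = n. ✓

n = 130077 = 186² + 309² (one valid representation with x ≤ y).


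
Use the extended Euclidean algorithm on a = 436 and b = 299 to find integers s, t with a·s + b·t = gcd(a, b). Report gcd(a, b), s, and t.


Euclidean algorithm on (436, 299) — divide until remainder is 0:
  436 = 1 · 299 + 137
  299 = 2 · 137 + 25
  137 = 5 · 25 + 12
  25 = 2 · 12 + 1
  12 = 12 · 1 + 0
gcd(436, 299) = 1.
Track Bezout coefficients alongside the remainders: start with r₀ = 436 = a·1 + b·0 (s = 1, t = 0) and r₁ = 299 = a·0 + b·1 (s = 0, t = 1); each new remainder r_{k+1} = r_{k-1} − q_k·r_k inherits s_{k+1} = s_{k-1} − q_k·s_k, t_{k+1} = t_{k-1} − q_k·t_k, so r_k = a·s_k + b·t_k at every step:
  q = 1: r = 137, s = 1 − 1·0 = 1, t = 0 − 1·1 = -1  (check: 436·1 + 299·(-1) = 137)
  q = 2: r = 25, s = 0 − 2·1 = -2, t = 1 − 2·(-1) = 3  (check: 436·(-2) + 299·3 = 25)
  q = 5: r = 12, s = 1 − 5·(-2) = 11, t = -1 − 5·3 = -16  (check: 436·11 + 299·(-16) = 12)
  q = 2: r = 1, s = -2 − 2·11 = -24, t = 3 − 2·(-16) = 35  (check: 436·(-24) + 299·35 = 1)
The row with r = 1 (the gcd) gives the Bezout coefficients s = -24, t = 35.
Result: 436 · (-24) + 299 · (35) = 1.

gcd(436, 299) = 1; s = -24, t = 35 (check: 436·(-24) + 299·35 = 1).


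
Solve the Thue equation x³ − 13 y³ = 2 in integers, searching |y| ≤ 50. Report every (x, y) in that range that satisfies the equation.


The equation is x³ - 13y³ = 2. For fixed y, x³ = 13·y³ + 2, so a solution requires the RHS to be a perfect cube.
Strategy: iterate y from -50 to 50, compute RHS = 13·y³ + 2, and check whether it is a (positive or negative) perfect cube.
Check small values of y:
  y = 0: RHS = 2 is not a perfect cube.
  y = 1: RHS = 15 is not a perfect cube.
  y = -1: RHS = -11 is not a perfect cube.
  y = 2: RHS = 106 is not a perfect cube.
  y = -2: RHS = -102 is not a perfect cube.
  y = 3: RHS = 353 is not a perfect cube.
  y = -3: RHS = -349 is not a perfect cube.
Continuing the search up to |y| = 50 finds no solutions either.
No (x, y) in the scanned range satisfies the equation.

No integer solutions with |y| ≤ 50.


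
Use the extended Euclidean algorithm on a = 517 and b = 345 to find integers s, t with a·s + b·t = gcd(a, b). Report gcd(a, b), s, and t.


Euclidean algorithm on (517, 345) — divide until remainder is 0:
  517 = 1 · 345 + 172
  345 = 2 · 172 + 1
  172 = 172 · 1 + 0
gcd(517, 345) = 1.
Track Bezout coefficients alongside the remainders: start with r₀ = 517 = a·1 + b·0 (s = 1, t = 0) and r₁ = 345 = a·0 + b·1 (s = 0, t = 1); each new remainder r_{k+1} = r_{k-1} − q_k·r_k inherits s_{k+1} = s_{k-1} − q_k·s_k, t_{k+1} = t_{k-1} − q_k·t_k, so r_k = a·s_k + b·t_k at every step:
  q = 1: r = 172, s = 1 − 1·0 = 1, t = 0 − 1·1 = -1  (check: 517·1 + 345·(-1) = 172)
  q = 2: r = 1, s = 0 − 2·1 = -2, t = 1 − 2·(-1) = 3  (check: 517·(-2) + 345·3 = 1)
The row with r = 1 (the gcd) gives the Bezout coefficients s = -2, t = 3.
Result: 517 · (-2) + 345 · (3) = 1.

gcd(517, 345) = 1; s = -2, t = 3 (check: 517·(-2) + 345·3 = 1).


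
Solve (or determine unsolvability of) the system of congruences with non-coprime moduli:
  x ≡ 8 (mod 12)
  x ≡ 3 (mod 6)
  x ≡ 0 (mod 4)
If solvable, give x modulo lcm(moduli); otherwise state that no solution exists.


Moduli 12, 6, 4 are not pairwise coprime, so CRT works modulo lcm(m_i) when all pairwise compatibility conditions hold.
Pairwise compatibility: gcd(m_i, m_j) must divide a_i - a_j for every pair.
Merge one congruence at a time:
  Start: x ≡ 8 (mod 12).
  Combine with x ≡ 3 (mod 6): gcd(12, 6) = 6, and 3 - 8 = -5 is NOT divisible by 6.
    ⇒ system is inconsistent (no integer solution).

No solution (the system is inconsistent).


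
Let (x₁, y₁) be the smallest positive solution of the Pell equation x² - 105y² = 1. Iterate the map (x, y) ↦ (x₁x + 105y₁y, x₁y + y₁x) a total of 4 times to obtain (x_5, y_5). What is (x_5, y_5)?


Step 1: Find the fundamental solution (x₁, y₁) of x² - 105y² = 1.
  Expand √105 as a continued fraction. a₀ = ⌊√105⌋ = 10; iterate m_{k+1} = d_k·a_k − m_k, d_{k+1} = (105 − m_{k+1}²)/d_k, a_{k+1} = ⌊(a₀ + m_{k+1})/d_{k+1}⌋ (starting m₀ = 0, d₀ = 1), with convergents p_k = a_k·p_{k-1} + p_{k-2}, q_k = a_k·q_{k-1} + q_{k-2} (p₋₁ = 1, q₋₁ = 0):
  k = 0: a₀ = 10; p₀/q₀ = 10/1; p₀² − 105·q₀² = 100 − 105 = -5.
  k = 1: m = 10, d = 5, a = ⌊(10 + 10)/5⌋ = 4; p/q = (4·10 + 1)/(4·1 + 0) = 41/4; p² − 105·q² = 1681 − 1680 = 1.
  The first convergent with p² − 105·q² = 1 gives the fundamental solution (x₁, y₁) = (41, 4).
Step 2: Apply the recurrence (x_{n+1}, y_{n+1}) = (x₁x_n + 105y₁y_n, x₁y_n + y₁x_n) repeatedly.
  From (x_1, y_1) = (41, 4): x_2 = 41·41 + 105·4·4 = 3361; y_2 = 41·4 + 4·41 = 328.
  From (x_2, y_2) = (3361, 328): x_3 = 41·3361 + 105·4·328 = 275561; y_3 = 41·328 + 4·3361 = 26892.
  From (x_3, y_3) = (275561, 26892): x_4 = 41·275561 + 105·4·26892 = 22592641; y_4 = 41·26892 + 4·275561 = 2204816.
  From (x_4, y_4) = (22592641, 2204816): x_5 = 41·22592641 + 105·4·2204816 = 1852321001; y_5 = 41·2204816 + 4·22592641 = 180768020.
Step 3: Verify x_5² - 105·y_5² = 3431093090745642001 - 3431093090745642000 = 1 (should be 1). ✓

(x_1, y_1) = (41, 4); (x_5, y_5) = (1852321001, 180768020).


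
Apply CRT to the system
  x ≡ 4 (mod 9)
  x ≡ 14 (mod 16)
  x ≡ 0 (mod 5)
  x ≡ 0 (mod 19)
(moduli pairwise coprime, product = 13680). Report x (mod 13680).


Product of moduli M = 9 · 16 · 5 · 19 = 13680.
Merge one congruence at a time:
  Start: x ≡ 4 (mod 9).
  Combine with x ≡ 14 (mod 16); new modulus lcm = 144.
    Write x = 4 + 9·t and substitute into x ≡ 14 (mod 16): 9·t ≡ 14 − 4 = 10 (mod 16).
    The inverse of 9 mod 16 is 9 (since 9·9 = 81 = 5·16 + 1), so t ≡ 9·10 = 90 ≡ 10 (mod 16).
    Then x = 4 + 9·10 = 94, valid modulo lcm(9, 16) = 144: x ≡ 94 (mod 144).
  Combine with x ≡ 0 (mod 5); new modulus lcm = 720.
    Write x = 94 + 144·t and substitute into x ≡ 0 (mod 5): 144·t ≡ 0 − 94 = -94 (mod 5).
    Reduce coefficients mod 5: 4·t ≡ 1 (mod 5).
    The inverse of 4 mod 5 is 4 (since 4·4 = 16 = 3·5 + 1), so t ≡ 4·1 = 4 ≡ 4 (mod 5).
    Then x = 94 + 144·4 = 670, valid modulo lcm(144, 5) = 720: x ≡ 670 (mod 720).
  Combine with x ≡ 0 (mod 19); new modulus lcm = 13680.
    Write x = 670 + 720·t and substitute into x ≡ 0 (mod 19): 720·t ≡ 0 − 670 = -670 (mod 19).
    Reduce coefficients mod 19: 17·t ≡ 14 (mod 19).
    The inverse of 17 mod 19 is 9 (since 17·9 = 153 = 8·19 + 1), so t ≡ 9·14 = 126 ≡ 12 (mod 19).
    Then x = 670 + 720·12 = 9310, valid modulo lcm(720, 19) = 13680: x ≡ 9310 (mod 13680).
Verify against each original: 9310 mod 9 = 4, 9310 mod 16 = 14, 9310 mod 5 = 0, 9310 mod 19 = 0.

x ≡ 9310 (mod 13680).


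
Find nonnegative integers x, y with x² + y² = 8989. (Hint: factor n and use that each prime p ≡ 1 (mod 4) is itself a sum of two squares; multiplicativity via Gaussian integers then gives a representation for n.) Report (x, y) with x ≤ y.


Step 1: Factor n = 8989 = 89 · 101.
Step 2: Check the mod-4 condition on each prime factor: 89 ≡ 1 (mod 4), exponent 1; 101 ≡ 1 (mod 4), exponent 1.
All primes ≡ 3 (mod 4) appear to even exponent (or don't appear), so by the two-squares theorem n IS expressible as a sum of two squares.
Step 3: Build a representation. Here n = 89 · 101 is a product of primes ≡ 1 (mod 4). Each prime p ≡ 1 (mod 4) is itself a sum of two squares; find a² by testing p − a² for a perfect square:
  89: 89 − 1² = 88, 89 − 2² = 85, 89 − 3² = 80, 89 − 4² = 73, 89 − 5² = 64 = 8² ⇒ 89 = 5² + 8².
  101: 101 − 1² = 100 = 10² ⇒ 101 = 1² + 10².
  Combine using the Brahmagupta–Fibonacci identity (a² + b²)(c² + d²) = (ac − bd)² + (ad + bc)² = (ac + bd)² + (ad − bc)²:
  89 · 101 = 8989: from (5² + 8²)(1² + 10²), take (5·1 − 8·10, 5·10 + 8·1) = (5 − 80, 50 + 8) = (-75, 58); dropping signs (only squares matter) gives (75, 58); check 75² + 58² = 5625 + 3364 = 8989 ✓.
Step 4: Order so x ≤ y and verify: 58² + 75² = 3364 + 5625 = 8989 = n. ✓

n = 8989 = 58² + 75² (one valid representation with x ≤ y).


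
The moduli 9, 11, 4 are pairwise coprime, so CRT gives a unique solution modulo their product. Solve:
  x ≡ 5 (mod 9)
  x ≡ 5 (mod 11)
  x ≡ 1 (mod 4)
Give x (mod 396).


Moduli 9, 11, 4 are pairwise coprime; by CRT there is a unique solution modulo M = 9 · 11 · 4 = 396.
Solve pairwise, accumulating the modulus:
  Start with x ≡ 5 (mod 9).
  Combine with x ≡ 5 (mod 11): since gcd(9, 11) = 1, we get a unique residue mod 99.
    Write x = 5 + 9·t and substitute into x ≡ 5 (mod 11): 9·t ≡ 5 − 5 = 0 (mod 11).
    The inverse of 9 mod 11 is 5 (since 9·5 = 45 = 4·11 + 1), so t ≡ 5·0 = 0 ≡ 0 (mod 11).
    Then x = 5 + 9·0 = 5, valid modulo lcm(9, 11) = 99: x ≡ 5 (mod 99).
  Combine with x ≡ 1 (mod 4): since gcd(99, 4) = 1, we get a unique residue mod 396.
    Write x = 5 + 99·t and substitute into x ≡ 1 (mod 4): 99·t ≡ 1 − 5 = -4 (mod 4).
    Reduce coefficients mod 4: 3·t ≡ 0 (mod 4).
    The inverse of 3 mod 4 is 3 (since 3·3 = 9 = 2·4 + 1), so t ≡ 3·0 = 0 ≡ 0 (mod 4).
    Then x = 5 + 99·0 = 5, valid modulo lcm(99, 4) = 396: x ≡ 5 (mod 396).
Verify: 5 mod 9 = 5 ✓, 5 mod 11 = 5 ✓, 5 mod 4 = 1 ✓.

x ≡ 5 (mod 396).


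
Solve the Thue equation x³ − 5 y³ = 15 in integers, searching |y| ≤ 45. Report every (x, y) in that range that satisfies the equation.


The equation is x³ - 5y³ = 15. For fixed y, x³ = 5·y³ + 15, so a solution requires the RHS to be a perfect cube.
Strategy: iterate y from -45 to 45, compute RHS = 5·y³ + 15, and check whether it is a (positive or negative) perfect cube.
Check small values of y:
  y = 0: RHS = 15 is not a perfect cube.
  y = 1: RHS = 20 is not a perfect cube.
  y = -1: RHS = 10 is not a perfect cube.
  y = 2: RHS = 55 is not a perfect cube.
  y = -2: RHS = -25 is not a perfect cube.
  y = 3: RHS = 150 is not a perfect cube.
  y = -3: RHS = -120 is not a perfect cube.
Continuing the search up to |y| = 45 finds no solutions either.
No (x, y) in the scanned range satisfies the equation.

No integer solutions with |y| ≤ 45.


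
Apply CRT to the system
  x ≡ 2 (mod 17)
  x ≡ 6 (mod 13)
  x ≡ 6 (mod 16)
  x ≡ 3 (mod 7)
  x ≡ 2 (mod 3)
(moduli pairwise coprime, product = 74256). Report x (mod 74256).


Product of moduli M = 17 · 13 · 16 · 7 · 3 = 74256.
Merge one congruence at a time:
  Start: x ≡ 2 (mod 17).
  Combine with x ≡ 6 (mod 13); new modulus lcm = 221.
    Write x = 2 + 17·t and substitute into x ≡ 6 (mod 13): 17·t ≡ 6 − 2 = 4 (mod 13).
    Reduce coefficients mod 13: 4·t ≡ 4 (mod 13).
    The inverse of 4 mod 13 is 10 (since 4·10 = 40 = 3·13 + 1), so t ≡ 10·4 = 40 ≡ 1 (mod 13).
    Then x = 2 + 17·1 = 19, valid modulo lcm(17, 13) = 221: x ≡ 19 (mod 221).
  Combine with x ≡ 6 (mod 16); new modulus lcm = 3536.
    Write x = 19 + 221·t and substitute into x ≡ 6 (mod 16): 221·t ≡ 6 − 19 = -13 (mod 16).
    Reduce coefficients mod 16: 13·t ≡ 3 (mod 16).
    The inverse of 13 mod 16 is 5 (since 13·5 = 65 = 4·16 + 1), so t ≡ 5·3 = 15 ≡ 15 (mod 16).
    Then x = 19 + 221·15 = 3334, valid modulo lcm(221, 16) = 3536: x ≡ 3334 (mod 3536).
  Combine with x ≡ 3 (mod 7); new modulus lcm = 24752.
    Write x = 3334 + 3536·t and substitute into x ≡ 3 (mod 7): 3536·t ≡ 3 − 3334 = -3331 (mod 7).
    Reduce coefficients mod 7: 1·t ≡ 1 (mod 7).
    So t ≡ 1 (mod 7).
    Then x = 3334 + 3536·1 = 6870, valid modulo lcm(3536, 7) = 24752: x ≡ 6870 (mod 24752).
  Combine with x ≡ 2 (mod 3); new modulus lcm = 74256.
    Write x = 6870 + 24752·t and substitute into x ≡ 2 (mod 3): 24752·t ≡ 2 − 6870 = -6868 (mod 3).
    Reduce coefficients mod 3: 2·t ≡ 2 (mod 3).
    The inverse of 2 mod 3 is 2 (since 2·2 = 4 = 1·3 + 1), so t ≡ 2·2 = 4 ≡ 1 (mod 3).
    Then x = 6870 + 24752·1 = 31622, valid modulo lcm(24752, 3) = 74256: x ≡ 31622 (mod 74256).
Verify against each original: 31622 mod 17 = 2, 31622 mod 13 = 6, 31622 mod 16 = 6, 31622 mod 7 = 3, 31622 mod 3 = 2.

x ≡ 31622 (mod 74256).


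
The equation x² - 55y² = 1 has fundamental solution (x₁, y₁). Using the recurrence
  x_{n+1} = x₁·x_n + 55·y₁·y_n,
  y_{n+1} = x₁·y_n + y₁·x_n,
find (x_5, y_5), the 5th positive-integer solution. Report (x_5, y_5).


Step 1: Find the fundamental solution (x₁, y₁) of x² - 55y² = 1.
  Expand √55 as a continued fraction. a₀ = ⌊√55⌋ = 7; iterate m_{k+1} = d_k·a_k − m_k, d_{k+1} = (55 − m_{k+1}²)/d_k, a_{k+1} = ⌊(a₀ + m_{k+1})/d_{k+1}⌋ (starting m₀ = 0, d₀ = 1), with convergents p_k = a_k·p_{k-1} + p_{k-2}, q_k = a_k·q_{k-1} + q_{k-2} (p₋₁ = 1, q₋₁ = 0):
  k = 0: a₀ = 7; p₀/q₀ = 7/1; p₀² − 55·q₀² = 49 − 55 = -6.
  k = 1: m = 7, d = 6, a = ⌊(7 + 7)/6⌋ = 2; p/q = (2·7 + 1)/(2·1 + 0) = 15/2; p² − 55·q² = 225 − 220 = 5.
  k = 2: m = 5, d = 5, a = ⌊(7 + 5)/5⌋ = 2; p/q = (2·15 + 7)/(2·2 + 1) = 37/5; p² − 55·q² = 1369 − 1375 = -6.
  k = 3: m = 5, d = 6, a = ⌊(7 + 5)/6⌋ = 2; p/q = (2·37 + 15)/(2·5 + 2) = 89/12; p² − 55·q² = 7921 − 7920 = 1.
  The first convergent with p² − 55·q² = 1 gives the fundamental solution (x₁, y₁) = (89, 12).
Step 2: Apply the recurrence (x_{n+1}, y_{n+1}) = (x₁x_n + 55y₁y_n, x₁y_n + y₁x_n) repeatedly.
  From (x_1, y_1) = (89, 12): x_2 = 89·89 + 55·12·12 = 15841; y_2 = 89·12 + 12·89 = 2136.
  From (x_2, y_2) = (15841, 2136): x_3 = 89·15841 + 55·12·2136 = 2819609; y_3 = 89·2136 + 12·15841 = 380196.
  From (x_3, y_3) = (2819609, 380196): x_4 = 89·2819609 + 55·12·380196 = 501874561; y_4 = 89·380196 + 12·2819609 = 67672752.
  From (x_4, y_4) = (501874561, 67672752): x_5 = 89·501874561 + 55·12·67672752 = 89330852249; y_5 = 89·67672752 + 12·501874561 = 12045369660.
Step 3: Verify x_5² - 55·y_5² = 7980001163532668358001 - 7980001163532668358000 = 1 (should be 1). ✓

(x_1, y_1) = (89, 12); (x_5, y_5) = (89330852249, 12045369660).


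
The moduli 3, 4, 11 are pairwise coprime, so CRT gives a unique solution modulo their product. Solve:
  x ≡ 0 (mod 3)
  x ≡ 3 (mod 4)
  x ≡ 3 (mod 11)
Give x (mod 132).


Moduli 3, 4, 11 are pairwise coprime; by CRT there is a unique solution modulo M = 3 · 4 · 11 = 132.
Solve pairwise, accumulating the modulus:
  Start with x ≡ 0 (mod 3).
  Combine with x ≡ 3 (mod 4): since gcd(3, 4) = 1, we get a unique residue mod 12.
    Write x = 0 + 3·t and substitute into x ≡ 3 (mod 4): 3·t ≡ 3 − 0 = 3 (mod 4).
    The inverse of 3 mod 4 is 3 (since 3·3 = 9 = 2·4 + 1), so t ≡ 3·3 = 9 ≡ 1 (mod 4).
    Then x = 0 + 3·1 = 3, valid modulo lcm(3, 4) = 12: x ≡ 3 (mod 12).
  Combine with x ≡ 3 (mod 11): since gcd(12, 11) = 1, we get a unique residue mod 132.
    Write x = 3 + 12·t and substitute into x ≡ 3 (mod 11): 12·t ≡ 3 − 3 = 0 (mod 11).
    Reduce coefficients mod 11: 1·t ≡ 0 (mod 11).
    So t ≡ 0 (mod 11).
    Then x = 3 + 12·0 = 3, valid modulo lcm(12, 11) = 132: x ≡ 3 (mod 132).
Verify: 3 mod 3 = 0 ✓, 3 mod 4 = 3 ✓, 3 mod 11 = 3 ✓.

x ≡ 3 (mod 132).


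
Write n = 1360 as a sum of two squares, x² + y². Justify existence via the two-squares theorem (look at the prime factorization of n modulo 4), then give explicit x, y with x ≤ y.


Step 1: Factor n = 1360 = 2^4 · 5 · 17.
Step 2: Check the mod-4 condition on each prime factor: 2 = 2 (special); 5 ≡ 1 (mod 4), exponent 1; 17 ≡ 1 (mod 4), exponent 1.
All primes ≡ 3 (mod 4) appear to even exponent (or don't appear), so by the two-squares theorem n IS expressible as a sum of two squares.
Step 3: Build a representation. Group n = k² · m with k = 4 and m = 5 · 17 = 85 (a product of primes ≡ 1 (mod 4)); a representation of m scales to one of n via (k·x)² + (k·y)² = k²(x² + y²). Each prime p ≡ 1 (mod 4) is itself a sum of two squares; find a² by testing p − a² for a perfect square:
  5: 5 − 1² = 4 = 2² ⇒ 5 = 1² + 2².
  17: 17 − 1² = 16 = 4² ⇒ 17 = 1² + 4².
  Combine using the Brahmagupta–Fibonacci identity (a² + b²)(c² + d²) = (ac − bd)² + (ad + bc)² = (ac + bd)² + (ad − bc)²:
  5 · 17 = 85: from (1² + 2²)(1² + 4²), take (1·1 − 2·4, 1·4 + 2·1) = (1 − 8, 4 + 2) = (-7, 6); dropping signs (only squares matter) gives (7, 6); check 7² + 6² = 49 + 36 = 85 ✓.
  Scale by k = 4: (4·7, 4·6) = (28, 24).
Step 4: Order so x ≤ y and verify: 24² + 28² = 576 + 784 = 1360 = n. ✓

n = 1360 = 24² + 28² (one valid representation with x ≤ y).


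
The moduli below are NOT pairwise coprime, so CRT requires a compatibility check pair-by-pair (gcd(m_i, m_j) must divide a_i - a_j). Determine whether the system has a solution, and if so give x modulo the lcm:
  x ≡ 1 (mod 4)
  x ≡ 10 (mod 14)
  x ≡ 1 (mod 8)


Moduli 4, 14, 8 are not pairwise coprime, so CRT works modulo lcm(m_i) when all pairwise compatibility conditions hold.
Pairwise compatibility: gcd(m_i, m_j) must divide a_i - a_j for every pair.
Merge one congruence at a time:
  Start: x ≡ 1 (mod 4).
  Combine with x ≡ 10 (mod 14): gcd(4, 14) = 2, and 10 - 1 = 9 is NOT divisible by 2.
    ⇒ system is inconsistent (no integer solution).

No solution (the system is inconsistent).


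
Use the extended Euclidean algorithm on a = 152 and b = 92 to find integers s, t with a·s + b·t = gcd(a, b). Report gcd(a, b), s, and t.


Euclidean algorithm on (152, 92) — divide until remainder is 0:
  152 = 1 · 92 + 60
  92 = 1 · 60 + 32
  60 = 1 · 32 + 28
  32 = 1 · 28 + 4
  28 = 7 · 4 + 0
gcd(152, 92) = 4.
Track Bezout coefficients alongside the remainders: start with r₀ = 152 = a·1 + b·0 (s = 1, t = 0) and r₁ = 92 = a·0 + b·1 (s = 0, t = 1); each new remainder r_{k+1} = r_{k-1} − q_k·r_k inherits s_{k+1} = s_{k-1} − q_k·s_k, t_{k+1} = t_{k-1} − q_k·t_k, so r_k = a·s_k + b·t_k at every step:
  q = 1: r = 60, s = 1 − 1·0 = 1, t = 0 − 1·1 = -1  (check: 152·1 + 92·(-1) = 60)
  q = 1: r = 32, s = 0 − 1·1 = -1, t = 1 − 1·(-1) = 2  (check: 152·(-1) + 92·2 = 32)
  q = 1: r = 28, s = 1 − 1·(-1) = 2, t = -1 − 1·2 = -3  (check: 152·2 + 92·(-3) = 28)
  q = 1: r = 4, s = -1 − 1·2 = -3, t = 2 − 1·(-3) = 5  (check: 152·(-3) + 92·5 = 4)
The row with r = 4 (the gcd) gives the Bezout coefficients s = -3, t = 5.
Result: 152 · (-3) + 92 · (5) = 4.

gcd(152, 92) = 4; s = -3, t = 5 (check: 152·(-3) + 92·5 = 4).


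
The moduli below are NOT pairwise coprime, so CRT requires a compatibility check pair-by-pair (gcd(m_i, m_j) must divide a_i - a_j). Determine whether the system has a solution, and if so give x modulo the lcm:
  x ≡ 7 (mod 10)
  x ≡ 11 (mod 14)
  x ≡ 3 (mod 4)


Moduli 10, 14, 4 are not pairwise coprime, so CRT works modulo lcm(m_i) when all pairwise compatibility conditions hold.
Pairwise compatibility: gcd(m_i, m_j) must divide a_i - a_j for every pair.
Merge one congruence at a time:
  Start: x ≡ 7 (mod 10).
  Combine with x ≡ 11 (mod 14): gcd(10, 14) = 2; 11 - 7 = 4, which IS divisible by 2, so compatible.
    Write x = 7 + 10·t and substitute into x ≡ 11 (mod 14): 10·t ≡ 11 − 7 = 4 (mod 14).
    Divide the congruence (and modulus) by g = 2: 5·t ≡ 2 (mod 7).
    The inverse of 5 mod 7 is 3 (since 5·3 = 15 = 2·7 + 1), so t ≡ 3·2 = 6 ≡ 6 (mod 7).
    Then x = 7 + 10·6 = 67, valid modulo lcm(10, 14) = 70: x ≡ 67 (mod 70).
  Combine with x ≡ 3 (mod 4): gcd(70, 4) = 2; 3 - 67 = -64, which IS divisible by 2, so compatible.
    Write x = 67 + 70·t and substitute into x ≡ 3 (mod 4): 70·t ≡ 3 − 67 = -64 (mod 4).
    Divide the congruence (and modulus) by g = 2: 35·t ≡ -32 (mod 2).
    Reduce coefficients mod 2: 1·t ≡ 0 (mod 2).
    So t ≡ 0 (mod 2).
    Then x = 67 + 70·0 = 67, valid modulo lcm(70, 4) = 140: x ≡ 67 (mod 140).
Verify: 67 mod 10 = 7, 67 mod 14 = 11, 67 mod 4 = 3.

x ≡ 67 (mod 140).
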